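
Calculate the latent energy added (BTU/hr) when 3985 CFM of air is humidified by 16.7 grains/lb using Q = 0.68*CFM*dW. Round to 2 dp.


Q = 0.68 * 3985 * 16.7 = 45253.66 BTU/hr

45253.66 BTU/hr


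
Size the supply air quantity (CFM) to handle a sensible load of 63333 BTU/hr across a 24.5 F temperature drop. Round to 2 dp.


CFM = 63333 / (1.08 * 24.5) = 2393.54

2393.54 CFM


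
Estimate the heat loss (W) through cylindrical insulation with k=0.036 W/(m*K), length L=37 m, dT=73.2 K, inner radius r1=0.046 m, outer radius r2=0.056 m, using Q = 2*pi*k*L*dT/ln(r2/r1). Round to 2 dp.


Q = 2*pi*0.036*37*73.2/ln(0.056/0.046) = 3114.35 W

3114.35 W


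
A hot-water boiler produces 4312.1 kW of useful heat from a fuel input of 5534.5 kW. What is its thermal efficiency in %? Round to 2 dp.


eta = (4312.1/5534.5)*100 = 77.91 %

77.91 %


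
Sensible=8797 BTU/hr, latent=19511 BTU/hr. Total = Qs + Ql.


Qt = 8797 + 19511 = 28308 BTU/hr

28308 BTU/hr


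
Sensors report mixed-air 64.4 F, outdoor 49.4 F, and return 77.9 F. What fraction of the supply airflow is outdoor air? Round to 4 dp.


frac = (64.4 - 77.9) / (49.4 - 77.9) = 0.4737

0.4737


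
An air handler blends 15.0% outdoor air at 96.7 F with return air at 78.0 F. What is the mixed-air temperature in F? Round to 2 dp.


T_mix = 78.0 + (15.0/100)*(96.7-78.0) = 80.81 F

80.81 F


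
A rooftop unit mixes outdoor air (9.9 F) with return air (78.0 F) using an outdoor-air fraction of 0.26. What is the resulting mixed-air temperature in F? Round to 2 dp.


T_mix = 0.26*9.9 + 0.74*78.0 = 60.29 F

60.29 F


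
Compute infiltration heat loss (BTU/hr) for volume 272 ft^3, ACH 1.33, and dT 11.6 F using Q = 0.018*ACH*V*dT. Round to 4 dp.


Q = 0.018 * 1.33 * 272 * 11.6 = 75.5355 BTU/hr

75.5355 BTU/hr


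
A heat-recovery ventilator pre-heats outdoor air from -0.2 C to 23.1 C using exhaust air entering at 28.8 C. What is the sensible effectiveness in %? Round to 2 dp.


eff = (23.1-(-0.2))/(28.8-(-0.2))*100 = 80.34 %

80.34 %


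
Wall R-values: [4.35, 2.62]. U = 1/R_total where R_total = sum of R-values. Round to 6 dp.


R_total = 4.35 + 2.62 = 6.97
U = 1/6.97 = 0.143472

0.143472


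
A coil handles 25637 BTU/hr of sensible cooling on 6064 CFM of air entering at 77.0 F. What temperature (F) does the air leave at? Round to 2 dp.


dT = 25637/(1.08*6064) = 3.9146
T_leave = 77.0 - 3.9146 = 73.09 F

73.09 F


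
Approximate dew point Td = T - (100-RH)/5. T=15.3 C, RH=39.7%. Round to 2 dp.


Td = 15.3 - (100-39.7)/5 = 3.24 C

3.24 C


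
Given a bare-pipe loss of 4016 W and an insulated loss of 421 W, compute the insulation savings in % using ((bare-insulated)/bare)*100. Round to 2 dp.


Savings = ((4016-421)/4016)*100 = 89.52 %

89.52 %


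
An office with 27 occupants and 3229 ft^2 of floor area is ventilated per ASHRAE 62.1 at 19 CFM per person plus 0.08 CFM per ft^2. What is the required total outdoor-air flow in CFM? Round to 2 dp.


Total = 27*19 + 3229*0.08 = 771.32 CFM

771.32 CFM


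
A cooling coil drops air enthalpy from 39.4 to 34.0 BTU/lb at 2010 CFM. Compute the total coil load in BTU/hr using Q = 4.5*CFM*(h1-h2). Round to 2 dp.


Q = 4.5 * 2010 * (39.4 - 34.0) = 48843.00 BTU/hr

48843.00 BTU/hr


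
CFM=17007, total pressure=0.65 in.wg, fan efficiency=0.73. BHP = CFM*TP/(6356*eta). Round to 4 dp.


BHP = 17007 * 0.65 / (6356 * 0.73) = 2.3825 hp

2.3825 hp


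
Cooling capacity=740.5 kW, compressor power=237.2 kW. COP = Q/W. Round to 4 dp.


COP = 740.5 / 237.2 = 3.1218

3.1218


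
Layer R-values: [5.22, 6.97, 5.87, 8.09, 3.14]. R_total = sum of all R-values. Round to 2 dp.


R_total = 5.22 + 6.97 + 5.87 + 8.09 + 3.14 = 29.29

29.29


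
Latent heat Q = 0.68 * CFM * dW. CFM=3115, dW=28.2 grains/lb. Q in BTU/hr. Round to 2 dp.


Q = 0.68 * 3115 * 28.2 = 59733.24 BTU/hr

59733.24 BTU/hr


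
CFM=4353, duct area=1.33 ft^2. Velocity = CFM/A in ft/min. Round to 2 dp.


V = 4353 / 1.33 = 3272.93 ft/min

3272.93 ft/min


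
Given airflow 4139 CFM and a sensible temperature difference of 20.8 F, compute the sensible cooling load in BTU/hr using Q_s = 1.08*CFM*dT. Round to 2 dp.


Q = 1.08 * 4139 * 20.8 = 92978.50 BTU/hr

92978.50 BTU/hr


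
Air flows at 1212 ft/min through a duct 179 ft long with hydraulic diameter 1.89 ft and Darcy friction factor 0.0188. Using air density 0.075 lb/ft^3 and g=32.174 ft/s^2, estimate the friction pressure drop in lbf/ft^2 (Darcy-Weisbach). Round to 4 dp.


v_fps = 1212/60 = 20.2 ft/s
dp = 0.0188*(179/1.89)*0.075*20.2^2/(2*32.174) = 0.8468 lbf/ft^2

0.8468 lbf/ft^2


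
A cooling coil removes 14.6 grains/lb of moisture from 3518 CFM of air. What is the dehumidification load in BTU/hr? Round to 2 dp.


Q = 0.68 * 3518 * 14.6 = 34926.70 BTU/hr

34926.70 BTU/hr


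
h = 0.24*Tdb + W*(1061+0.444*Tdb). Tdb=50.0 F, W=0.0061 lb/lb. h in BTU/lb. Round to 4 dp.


h = 0.24*50.0 + 0.0061*(1061+0.444*50.0) = 18.6075 BTU/lb

18.6075 BTU/lb


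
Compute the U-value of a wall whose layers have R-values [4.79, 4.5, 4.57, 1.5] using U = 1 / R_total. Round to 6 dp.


R_total = 4.79 + 4.5 + 4.57 + 1.5 = 15.36
U = 1/15.36 = 0.065104

0.065104


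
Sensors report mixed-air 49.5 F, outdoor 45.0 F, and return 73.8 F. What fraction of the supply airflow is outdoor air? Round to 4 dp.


frac = (49.5 - 73.8) / (45.0 - 73.8) = 0.8438

0.8438


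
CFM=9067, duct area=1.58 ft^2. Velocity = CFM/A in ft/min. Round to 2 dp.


V = 9067 / 1.58 = 5738.61 ft/min

5738.61 ft/min


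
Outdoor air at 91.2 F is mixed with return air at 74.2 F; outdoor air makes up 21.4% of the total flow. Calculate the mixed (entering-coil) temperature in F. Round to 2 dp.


T_mix = 74.2 + (21.4/100)*(91.2-74.2) = 77.84 F

77.84 F


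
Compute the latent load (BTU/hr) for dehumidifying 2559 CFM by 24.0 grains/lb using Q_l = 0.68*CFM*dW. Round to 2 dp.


Q = 0.68 * 2559 * 24.0 = 41762.88 BTU/hr

41762.88 BTU/hr


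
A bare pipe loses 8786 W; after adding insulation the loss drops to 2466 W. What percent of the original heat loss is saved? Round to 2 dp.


Savings = ((8786-2466)/8786)*100 = 71.93 %

71.93 %


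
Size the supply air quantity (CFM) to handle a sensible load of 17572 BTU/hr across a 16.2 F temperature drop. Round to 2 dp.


CFM = 17572 / (1.08 * 16.2) = 1004.34

1004.34 CFM


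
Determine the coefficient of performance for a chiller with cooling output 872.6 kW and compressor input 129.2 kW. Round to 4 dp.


COP = 872.6 / 129.2 = 6.7539

6.7539


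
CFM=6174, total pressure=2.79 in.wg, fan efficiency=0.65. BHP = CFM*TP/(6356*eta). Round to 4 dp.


BHP = 6174 * 2.79 / (6356 * 0.65) = 4.1694 hp

4.1694 hp


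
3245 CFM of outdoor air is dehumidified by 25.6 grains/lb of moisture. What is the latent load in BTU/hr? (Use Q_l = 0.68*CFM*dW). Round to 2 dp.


Q = 0.68 * 3245 * 25.6 = 56488.96 BTU/hr

56488.96 BTU/hr


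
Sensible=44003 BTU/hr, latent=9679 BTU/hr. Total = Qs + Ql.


Qt = 44003 + 9679 = 53682 BTU/hr

53682 BTU/hr


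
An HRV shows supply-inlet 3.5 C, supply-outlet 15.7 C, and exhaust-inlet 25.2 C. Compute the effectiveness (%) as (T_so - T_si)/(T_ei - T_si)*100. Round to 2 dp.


eff = (15.7-3.5)/(25.2-3.5)*100 = 56.22 %

56.22 %


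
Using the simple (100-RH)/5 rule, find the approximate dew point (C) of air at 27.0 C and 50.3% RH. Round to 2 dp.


Td = 27.0 - (100-50.3)/5 = 17.06 C

17.06 C


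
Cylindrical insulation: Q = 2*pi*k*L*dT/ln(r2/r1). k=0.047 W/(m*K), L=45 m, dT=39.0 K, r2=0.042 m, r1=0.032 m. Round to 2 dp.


Q = 2*pi*0.047*45*39.0/ln(0.042/0.032) = 1905.86 W

1905.86 W


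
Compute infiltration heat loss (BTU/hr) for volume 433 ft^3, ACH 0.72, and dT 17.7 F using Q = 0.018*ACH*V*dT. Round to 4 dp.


Q = 0.018 * 0.72 * 433 * 17.7 = 99.3267 BTU/hr

99.3267 BTU/hr


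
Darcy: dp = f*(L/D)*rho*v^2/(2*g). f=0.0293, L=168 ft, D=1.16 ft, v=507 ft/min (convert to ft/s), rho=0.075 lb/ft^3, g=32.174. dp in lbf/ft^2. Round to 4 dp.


v_fps = 507/60 = 8.45 ft/s
dp = 0.0293*(168/1.16)*0.075*8.45^2/(2*32.174) = 0.3531 lbf/ft^2

0.3531 lbf/ft^2


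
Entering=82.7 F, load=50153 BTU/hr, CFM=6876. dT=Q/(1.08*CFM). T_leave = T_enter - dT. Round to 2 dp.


dT = 50153/(1.08*6876) = 6.7536
T_leave = 82.7 - 6.7536 = 75.95 F

75.95 F


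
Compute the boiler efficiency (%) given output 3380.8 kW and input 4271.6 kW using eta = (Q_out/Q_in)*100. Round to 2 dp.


eta = (3380.8/4271.6)*100 = 79.15 %

79.15 %


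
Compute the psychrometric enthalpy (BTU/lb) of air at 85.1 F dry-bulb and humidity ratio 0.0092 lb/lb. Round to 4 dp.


h = 0.24*85.1 + 0.0092*(1061+0.444*85.1) = 30.5328 BTU/lb

30.5328 BTU/lb


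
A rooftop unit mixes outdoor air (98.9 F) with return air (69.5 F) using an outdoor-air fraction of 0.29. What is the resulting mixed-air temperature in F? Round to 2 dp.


T_mix = 0.29*98.9 + 0.71*69.5 = 78.03 F

78.03 F


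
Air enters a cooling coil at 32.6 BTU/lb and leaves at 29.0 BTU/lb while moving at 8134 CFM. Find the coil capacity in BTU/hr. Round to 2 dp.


Q = 4.5 * 8134 * (32.6 - 29.0) = 131770.80 BTU/hr

131770.80 BTU/hr


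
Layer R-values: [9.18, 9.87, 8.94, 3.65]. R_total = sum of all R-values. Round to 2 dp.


R_total = 9.18 + 9.87 + 8.94 + 3.65 = 31.64

31.64


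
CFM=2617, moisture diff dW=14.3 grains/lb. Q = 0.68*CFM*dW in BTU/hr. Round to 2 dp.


Q = 0.68 * 2617 * 14.3 = 25447.71 BTU/hr

25447.71 BTU/hr


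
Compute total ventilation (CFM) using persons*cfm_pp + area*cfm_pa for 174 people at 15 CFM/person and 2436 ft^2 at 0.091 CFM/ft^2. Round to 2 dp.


Total = 174*15 + 2436*0.091 = 2831.68 CFM

2831.68 CFM


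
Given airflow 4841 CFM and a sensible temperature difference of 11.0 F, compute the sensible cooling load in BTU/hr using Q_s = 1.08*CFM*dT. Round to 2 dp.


Q = 1.08 * 4841 * 11.0 = 57511.08 BTU/hr

57511.08 BTU/hr


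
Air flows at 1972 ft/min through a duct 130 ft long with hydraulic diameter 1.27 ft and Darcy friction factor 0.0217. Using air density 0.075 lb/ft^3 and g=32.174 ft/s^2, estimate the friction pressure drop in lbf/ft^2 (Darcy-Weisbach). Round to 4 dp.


v_fps = 1972/60 = 32.8667 ft/s
dp = 0.0217*(130/1.27)*0.075*32.8667^2/(2*32.174) = 2.7966 lbf/ft^2

2.7966 lbf/ft^2


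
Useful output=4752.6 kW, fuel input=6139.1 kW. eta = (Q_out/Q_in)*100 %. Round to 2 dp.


eta = (4752.6/6139.1)*100 = 77.42 %

77.42 %


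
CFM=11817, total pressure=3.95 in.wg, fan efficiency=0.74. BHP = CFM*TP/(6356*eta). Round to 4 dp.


BHP = 11817 * 3.95 / (6356 * 0.74) = 9.9240 hp

9.9240 hp


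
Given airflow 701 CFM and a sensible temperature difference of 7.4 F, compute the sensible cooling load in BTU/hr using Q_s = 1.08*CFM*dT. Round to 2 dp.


Q = 1.08 * 701 * 7.4 = 5602.39 BTU/hr

5602.39 BTU/hr


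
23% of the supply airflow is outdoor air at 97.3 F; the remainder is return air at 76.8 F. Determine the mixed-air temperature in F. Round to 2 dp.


T_mix = 0.23*97.3 + 0.77*76.8 = 81.52 F

81.52 F


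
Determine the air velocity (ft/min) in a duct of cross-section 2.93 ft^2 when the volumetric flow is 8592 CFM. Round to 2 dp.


V = 8592 / 2.93 = 2932.42 ft/min

2932.42 ft/min


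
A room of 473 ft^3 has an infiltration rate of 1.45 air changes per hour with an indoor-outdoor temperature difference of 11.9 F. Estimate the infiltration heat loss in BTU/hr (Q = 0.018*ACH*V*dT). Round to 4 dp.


Q = 0.018 * 1.45 * 473 * 11.9 = 146.9091 BTU/hr

146.9091 BTU/hr


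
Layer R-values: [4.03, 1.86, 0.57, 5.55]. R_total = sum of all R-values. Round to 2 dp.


R_total = 4.03 + 1.86 + 0.57 + 5.55 = 12.01

12.01


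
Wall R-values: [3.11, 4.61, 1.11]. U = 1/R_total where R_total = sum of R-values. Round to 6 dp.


R_total = 3.11 + 4.61 + 1.11 = 8.83
U = 1/8.83 = 0.113250

0.113250


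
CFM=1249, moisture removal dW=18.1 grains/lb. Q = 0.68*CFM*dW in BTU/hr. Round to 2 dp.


Q = 0.68 * 1249 * 18.1 = 15372.69 BTU/hr

15372.69 BTU/hr


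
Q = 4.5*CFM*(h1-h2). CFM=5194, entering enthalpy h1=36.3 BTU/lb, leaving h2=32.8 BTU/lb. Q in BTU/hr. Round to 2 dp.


Q = 4.5 * 5194 * (36.3 - 32.8) = 81805.50 BTU/hr

81805.50 BTU/hr


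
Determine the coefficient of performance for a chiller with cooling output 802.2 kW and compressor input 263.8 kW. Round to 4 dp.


COP = 802.2 / 263.8 = 3.0409

3.0409


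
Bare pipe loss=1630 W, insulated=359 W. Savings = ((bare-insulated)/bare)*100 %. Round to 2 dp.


Savings = ((1630-359)/1630)*100 = 77.98 %

77.98 %


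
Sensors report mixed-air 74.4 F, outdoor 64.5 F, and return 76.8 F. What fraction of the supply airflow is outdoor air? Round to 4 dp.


frac = (74.4 - 76.8) / (64.5 - 76.8) = 0.1951

0.1951


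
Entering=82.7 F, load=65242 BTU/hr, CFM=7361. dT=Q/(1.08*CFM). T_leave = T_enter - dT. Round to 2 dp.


dT = 65242/(1.08*7361) = 8.2067
T_leave = 82.7 - 8.2067 = 74.49 F

74.49 F


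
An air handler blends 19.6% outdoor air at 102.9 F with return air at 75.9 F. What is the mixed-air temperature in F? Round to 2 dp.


T_mix = 75.9 + (19.6/100)*(102.9-75.9) = 81.19 F

81.19 F


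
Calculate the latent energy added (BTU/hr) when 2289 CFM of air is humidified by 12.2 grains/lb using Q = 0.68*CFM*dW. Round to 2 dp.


Q = 0.68 * 2289 * 12.2 = 18989.54 BTU/hr

18989.54 BTU/hr


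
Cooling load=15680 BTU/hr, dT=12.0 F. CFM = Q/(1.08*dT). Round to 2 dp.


CFM = 15680 / (1.08 * 12.0) = 1209.88

1209.88 CFM


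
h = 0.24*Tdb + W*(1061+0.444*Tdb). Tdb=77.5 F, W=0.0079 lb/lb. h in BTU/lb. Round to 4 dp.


h = 0.24*77.5 + 0.0079*(1061+0.444*77.5) = 27.2537 BTU/lb

27.2537 BTU/lb


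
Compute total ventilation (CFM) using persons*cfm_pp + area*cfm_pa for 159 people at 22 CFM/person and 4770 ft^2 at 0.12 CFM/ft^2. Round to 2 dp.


Total = 159*22 + 4770*0.12 = 4070.40 CFM

4070.40 CFM


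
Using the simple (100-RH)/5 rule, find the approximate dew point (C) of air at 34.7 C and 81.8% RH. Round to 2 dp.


Td = 34.7 - (100-81.8)/5 = 31.06 C

31.06 C


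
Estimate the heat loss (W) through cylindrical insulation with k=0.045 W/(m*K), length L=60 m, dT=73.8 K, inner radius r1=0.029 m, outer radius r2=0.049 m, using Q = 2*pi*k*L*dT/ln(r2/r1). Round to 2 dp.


Q = 2*pi*0.045*60*73.8/ln(0.049/0.029) = 2386.90 W

2386.90 W


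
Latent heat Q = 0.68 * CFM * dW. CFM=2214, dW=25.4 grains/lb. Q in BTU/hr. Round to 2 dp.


Q = 0.68 * 2214 * 25.4 = 38240.21 BTU/hr

38240.21 BTU/hr


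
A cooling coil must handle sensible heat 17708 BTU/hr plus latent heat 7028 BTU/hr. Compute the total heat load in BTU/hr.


Qt = 17708 + 7028 = 24736 BTU/hr

24736 BTU/hr


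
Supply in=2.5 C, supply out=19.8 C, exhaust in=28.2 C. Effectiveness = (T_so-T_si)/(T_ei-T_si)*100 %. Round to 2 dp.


eff = (19.8-2.5)/(28.2-2.5)*100 = 67.32 %

67.32 %


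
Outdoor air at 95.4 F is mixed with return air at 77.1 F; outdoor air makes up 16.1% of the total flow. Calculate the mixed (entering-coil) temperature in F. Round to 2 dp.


T_mix = 77.1 + (16.1/100)*(95.4-77.1) = 80.05 F

80.05 F


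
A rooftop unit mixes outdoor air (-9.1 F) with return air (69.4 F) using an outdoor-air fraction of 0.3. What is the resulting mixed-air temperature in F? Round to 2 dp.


T_mix = 0.3*(-9.1) + 0.7*69.4 = 45.85 F

45.85 F


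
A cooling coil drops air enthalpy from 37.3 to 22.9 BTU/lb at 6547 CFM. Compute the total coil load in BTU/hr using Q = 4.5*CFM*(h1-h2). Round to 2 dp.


Q = 4.5 * 6547 * (37.3 - 22.9) = 424245.60 BTU/hr

424245.60 BTU/hr


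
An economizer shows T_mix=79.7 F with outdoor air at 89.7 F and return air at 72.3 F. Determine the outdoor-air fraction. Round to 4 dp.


frac = (79.7 - 72.3) / (89.7 - 72.3) = 0.4253

0.4253


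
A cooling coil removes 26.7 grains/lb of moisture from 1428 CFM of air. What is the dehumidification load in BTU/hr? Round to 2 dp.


Q = 0.68 * 1428 * 26.7 = 25926.77 BTU/hr

25926.77 BTU/hr


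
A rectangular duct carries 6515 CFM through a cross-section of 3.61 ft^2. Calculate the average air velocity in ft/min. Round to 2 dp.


V = 6515 / 3.61 = 1804.71 ft/min

1804.71 ft/min


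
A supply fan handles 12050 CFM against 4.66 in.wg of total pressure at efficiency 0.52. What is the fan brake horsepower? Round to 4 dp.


BHP = 12050 * 4.66 / (6356 * 0.52) = 16.9897 hp

16.9897 hp


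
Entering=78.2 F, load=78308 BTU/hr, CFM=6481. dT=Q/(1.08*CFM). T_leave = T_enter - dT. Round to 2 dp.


dT = 78308/(1.08*6481) = 11.1877
T_leave = 78.2 - 11.1877 = 67.01 F

67.01 F


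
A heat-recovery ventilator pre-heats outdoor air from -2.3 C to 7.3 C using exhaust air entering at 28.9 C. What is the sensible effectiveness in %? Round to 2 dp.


eff = (7.3-(-2.3))/(28.9-(-2.3))*100 = 30.77 %

30.77 %


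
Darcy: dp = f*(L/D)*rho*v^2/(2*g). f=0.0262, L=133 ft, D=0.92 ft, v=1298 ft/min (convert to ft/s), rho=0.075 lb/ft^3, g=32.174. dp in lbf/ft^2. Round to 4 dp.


v_fps = 1298/60 = 21.6333 ft/s
dp = 0.0262*(133/0.92)*0.075*21.6333^2/(2*32.174) = 2.0660 lbf/ft^2

2.0660 lbf/ft^2


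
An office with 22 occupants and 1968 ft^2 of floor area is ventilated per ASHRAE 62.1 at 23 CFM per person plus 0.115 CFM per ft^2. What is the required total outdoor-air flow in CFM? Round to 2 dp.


Total = 22*23 + 1968*0.115 = 732.32 CFM

732.32 CFM


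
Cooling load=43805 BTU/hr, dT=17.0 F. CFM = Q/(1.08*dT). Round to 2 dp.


CFM = 43805 / (1.08 * 17.0) = 2385.89

2385.89 CFM


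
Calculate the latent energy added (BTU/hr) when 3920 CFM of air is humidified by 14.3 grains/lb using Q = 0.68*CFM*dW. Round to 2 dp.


Q = 0.68 * 3920 * 14.3 = 38118.08 BTU/hr

38118.08 BTU/hr


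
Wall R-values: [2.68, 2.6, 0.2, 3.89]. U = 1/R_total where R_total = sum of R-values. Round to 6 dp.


R_total = 2.68 + 2.6 + 0.2 + 3.89 = 9.37
U = 1/9.37 = 0.106724

0.106724


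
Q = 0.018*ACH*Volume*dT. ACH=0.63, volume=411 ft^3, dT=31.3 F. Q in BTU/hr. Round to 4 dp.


Q = 0.018 * 0.63 * 411 * 31.3 = 145.8812 BTU/hr

145.8812 BTU/hr


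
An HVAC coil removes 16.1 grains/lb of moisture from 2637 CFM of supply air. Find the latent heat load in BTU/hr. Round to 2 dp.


Q = 0.68 * 2637 * 16.1 = 28869.88 BTU/hr

28869.88 BTU/hr


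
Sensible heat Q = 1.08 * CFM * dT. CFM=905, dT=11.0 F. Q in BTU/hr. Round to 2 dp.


Q = 1.08 * 905 * 11.0 = 10751.40 BTU/hr

10751.40 BTU/hr


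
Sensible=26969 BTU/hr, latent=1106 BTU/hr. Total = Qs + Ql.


Qt = 26969 + 1106 = 28075 BTU/hr

28075 BTU/hr


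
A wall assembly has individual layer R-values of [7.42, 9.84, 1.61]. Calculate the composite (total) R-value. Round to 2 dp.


R_total = 7.42 + 9.84 + 1.61 = 18.87

18.87


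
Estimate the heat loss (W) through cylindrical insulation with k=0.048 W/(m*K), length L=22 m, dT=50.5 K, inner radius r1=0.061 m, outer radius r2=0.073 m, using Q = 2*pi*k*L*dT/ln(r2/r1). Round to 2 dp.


Q = 2*pi*0.048*22*50.5/ln(0.073/0.061) = 1865.79 W

1865.79 W


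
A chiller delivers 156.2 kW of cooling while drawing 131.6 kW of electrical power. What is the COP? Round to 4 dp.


COP = 156.2 / 131.6 = 1.1869

1.1869


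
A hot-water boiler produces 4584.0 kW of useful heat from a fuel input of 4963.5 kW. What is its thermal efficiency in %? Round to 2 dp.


eta = (4584.0/4963.5)*100 = 92.35 %

92.35 %


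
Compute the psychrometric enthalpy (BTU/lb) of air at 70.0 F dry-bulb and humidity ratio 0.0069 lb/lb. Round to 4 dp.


h = 0.24*70.0 + 0.0069*(1061+0.444*70.0) = 24.3354 BTU/lb

24.3354 BTU/lb


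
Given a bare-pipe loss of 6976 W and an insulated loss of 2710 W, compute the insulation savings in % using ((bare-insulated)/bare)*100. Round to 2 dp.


Savings = ((6976-2710)/6976)*100 = 61.15 %

61.15 %


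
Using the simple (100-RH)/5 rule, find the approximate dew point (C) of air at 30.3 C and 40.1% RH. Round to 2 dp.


Td = 30.3 - (100-40.1)/5 = 18.32 C

18.32 C


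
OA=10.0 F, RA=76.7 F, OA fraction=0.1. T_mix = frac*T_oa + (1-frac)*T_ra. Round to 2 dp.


T_mix = 0.1*10.0 + 0.9*76.7 = 70.03 F

70.03 F


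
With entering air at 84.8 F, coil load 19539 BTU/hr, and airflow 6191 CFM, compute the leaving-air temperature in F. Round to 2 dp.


dT = 19539/(1.08*6191) = 2.9223
T_leave = 84.8 - 2.9223 = 81.88 F

81.88 F


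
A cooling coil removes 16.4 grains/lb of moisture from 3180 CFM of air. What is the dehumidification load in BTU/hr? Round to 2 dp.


Q = 0.68 * 3180 * 16.4 = 35463.36 BTU/hr

35463.36 BTU/hr


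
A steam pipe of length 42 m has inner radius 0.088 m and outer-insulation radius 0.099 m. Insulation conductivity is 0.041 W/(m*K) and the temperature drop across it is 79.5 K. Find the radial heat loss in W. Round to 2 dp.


Q = 2*pi*0.041*42*79.5/ln(0.099/0.088) = 7302.93 W

7302.93 W


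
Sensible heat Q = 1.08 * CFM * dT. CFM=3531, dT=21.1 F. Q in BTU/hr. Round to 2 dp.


Q = 1.08 * 3531 * 21.1 = 80464.43 BTU/hr

80464.43 BTU/hr


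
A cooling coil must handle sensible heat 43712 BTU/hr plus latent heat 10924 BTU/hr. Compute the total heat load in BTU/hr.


Qt = 43712 + 10924 = 54636 BTU/hr

54636 BTU/hr


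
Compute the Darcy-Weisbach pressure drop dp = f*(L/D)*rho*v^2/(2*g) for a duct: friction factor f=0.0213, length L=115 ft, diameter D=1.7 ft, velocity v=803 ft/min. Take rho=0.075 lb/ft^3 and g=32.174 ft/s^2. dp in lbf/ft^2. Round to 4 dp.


v_fps = 803/60 = 13.3833 ft/s
dp = 0.0213*(115/1.7)*0.075*13.3833^2/(2*32.174) = 0.3008 lbf/ft^2

0.3008 lbf/ft^2


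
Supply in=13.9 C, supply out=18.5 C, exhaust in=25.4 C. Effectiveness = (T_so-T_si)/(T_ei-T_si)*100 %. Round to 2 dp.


eff = (18.5-13.9)/(25.4-13.9)*100 = 40.00 %

40.00 %


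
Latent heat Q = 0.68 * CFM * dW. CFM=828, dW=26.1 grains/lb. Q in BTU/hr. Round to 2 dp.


Q = 0.68 * 828 * 26.1 = 14695.34 BTU/hr

14695.34 BTU/hr


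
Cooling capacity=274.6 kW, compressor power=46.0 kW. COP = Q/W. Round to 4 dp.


COP = 274.6 / 46.0 = 5.9696

5.9696


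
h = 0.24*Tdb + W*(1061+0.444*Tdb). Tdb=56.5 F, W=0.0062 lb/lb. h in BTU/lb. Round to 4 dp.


h = 0.24*56.5 + 0.0062*(1061+0.444*56.5) = 20.2937 BTU/lb

20.2937 BTU/lb


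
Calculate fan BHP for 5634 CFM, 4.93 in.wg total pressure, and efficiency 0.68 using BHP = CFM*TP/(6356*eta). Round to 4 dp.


BHP = 5634 * 4.93 / (6356 * 0.68) = 6.4264 hp

6.4264 hp


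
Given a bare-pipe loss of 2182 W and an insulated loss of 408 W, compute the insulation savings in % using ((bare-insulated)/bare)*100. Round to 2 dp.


Savings = ((2182-408)/2182)*100 = 81.30 %

81.30 %


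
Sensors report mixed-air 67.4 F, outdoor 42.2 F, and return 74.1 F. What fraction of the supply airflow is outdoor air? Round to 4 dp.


frac = (67.4 - 74.1) / (42.2 - 74.1) = 0.2100

0.2100


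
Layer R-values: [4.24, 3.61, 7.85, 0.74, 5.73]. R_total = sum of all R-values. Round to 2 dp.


R_total = 4.24 + 3.61 + 7.85 + 0.74 + 5.73 = 22.17

22.17


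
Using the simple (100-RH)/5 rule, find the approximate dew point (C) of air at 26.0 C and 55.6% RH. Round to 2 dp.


Td = 26.0 - (100-55.6)/5 = 17.12 C

17.12 C


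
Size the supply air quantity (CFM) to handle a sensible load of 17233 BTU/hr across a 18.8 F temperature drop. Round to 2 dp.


CFM = 17233 / (1.08 * 18.8) = 848.75

848.75 CFM


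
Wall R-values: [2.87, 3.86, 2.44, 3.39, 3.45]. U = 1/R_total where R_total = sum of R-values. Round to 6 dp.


R_total = 2.87 + 3.86 + 2.44 + 3.39 + 3.45 = 16.01
U = 1/16.01 = 0.062461

0.062461


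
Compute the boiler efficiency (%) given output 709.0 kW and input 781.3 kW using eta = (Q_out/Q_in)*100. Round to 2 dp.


eta = (709.0/781.3)*100 = 90.75 %

90.75 %


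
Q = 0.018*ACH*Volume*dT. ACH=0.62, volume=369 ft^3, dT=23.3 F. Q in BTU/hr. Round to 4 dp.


Q = 0.018 * 0.62 * 369 * 23.3 = 95.9503 BTU/hr

95.9503 BTU/hr


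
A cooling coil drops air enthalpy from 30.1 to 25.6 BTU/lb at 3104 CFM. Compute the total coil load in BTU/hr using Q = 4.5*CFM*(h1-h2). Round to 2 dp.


Q = 4.5 * 3104 * (30.1 - 25.6) = 62856.00 BTU/hr

62856.00 BTU/hr


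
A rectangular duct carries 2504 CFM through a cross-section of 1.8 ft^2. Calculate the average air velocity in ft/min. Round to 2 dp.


V = 2504 / 1.8 = 1391.11 ft/min

1391.11 ft/min


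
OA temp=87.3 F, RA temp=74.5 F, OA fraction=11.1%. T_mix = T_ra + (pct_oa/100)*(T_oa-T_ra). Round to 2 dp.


T_mix = 74.5 + (11.1/100)*(87.3-74.5) = 75.92 F

75.92 F


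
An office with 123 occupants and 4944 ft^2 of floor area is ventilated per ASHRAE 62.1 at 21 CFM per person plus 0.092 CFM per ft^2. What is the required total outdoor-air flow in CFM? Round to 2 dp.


Total = 123*21 + 4944*0.092 = 3037.85 CFM

3037.85 CFM


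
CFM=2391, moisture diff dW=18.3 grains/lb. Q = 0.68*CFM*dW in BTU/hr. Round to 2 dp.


Q = 0.68 * 2391 * 18.3 = 29753.60 BTU/hr

29753.60 BTU/hr


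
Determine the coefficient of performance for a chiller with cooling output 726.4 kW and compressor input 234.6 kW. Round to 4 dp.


COP = 726.4 / 234.6 = 3.0963

3.0963


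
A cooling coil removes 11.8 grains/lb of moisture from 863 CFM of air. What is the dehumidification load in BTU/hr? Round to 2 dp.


Q = 0.68 * 863 * 11.8 = 6924.71 BTU/hr

6924.71 BTU/hr


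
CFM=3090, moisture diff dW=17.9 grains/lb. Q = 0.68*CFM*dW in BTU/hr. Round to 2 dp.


Q = 0.68 * 3090 * 17.9 = 37611.48 BTU/hr

37611.48 BTU/hr


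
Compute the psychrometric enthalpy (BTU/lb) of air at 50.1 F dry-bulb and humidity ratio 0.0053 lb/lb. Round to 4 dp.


h = 0.24*50.1 + 0.0053*(1061+0.444*50.1) = 17.7652 BTU/lb

17.7652 BTU/lb


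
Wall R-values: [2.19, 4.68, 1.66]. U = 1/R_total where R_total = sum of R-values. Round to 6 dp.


R_total = 2.19 + 4.68 + 1.66 = 8.53
U = 1/8.53 = 0.117233

0.117233


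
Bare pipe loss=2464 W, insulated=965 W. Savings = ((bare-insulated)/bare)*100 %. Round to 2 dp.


Savings = ((2464-965)/2464)*100 = 60.84 %

60.84 %


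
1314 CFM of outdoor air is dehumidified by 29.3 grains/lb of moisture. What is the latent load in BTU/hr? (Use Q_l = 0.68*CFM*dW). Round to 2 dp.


Q = 0.68 * 1314 * 29.3 = 26180.14 BTU/hr

26180.14 BTU/hr


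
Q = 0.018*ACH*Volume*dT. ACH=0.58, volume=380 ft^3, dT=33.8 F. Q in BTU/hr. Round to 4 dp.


Q = 0.018 * 0.58 * 380 * 33.8 = 134.0914 BTU/hr

134.0914 BTU/hr


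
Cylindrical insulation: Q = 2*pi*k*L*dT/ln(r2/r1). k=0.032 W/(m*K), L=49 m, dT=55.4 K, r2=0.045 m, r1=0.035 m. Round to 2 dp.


Q = 2*pi*0.032*49*55.4/ln(0.045/0.035) = 2171.79 W

2171.79 W


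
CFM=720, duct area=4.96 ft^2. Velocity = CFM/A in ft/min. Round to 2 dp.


V = 720 / 4.96 = 145.16 ft/min

145.16 ft/min


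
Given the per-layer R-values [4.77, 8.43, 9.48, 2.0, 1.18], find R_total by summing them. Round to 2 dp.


R_total = 4.77 + 8.43 + 9.48 + 2.0 + 1.18 = 25.86

25.86


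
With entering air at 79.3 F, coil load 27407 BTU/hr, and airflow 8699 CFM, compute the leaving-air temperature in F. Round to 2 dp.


dT = 27407/(1.08*8699) = 2.9172
T_leave = 79.3 - 2.9172 = 76.38 F

76.38 F


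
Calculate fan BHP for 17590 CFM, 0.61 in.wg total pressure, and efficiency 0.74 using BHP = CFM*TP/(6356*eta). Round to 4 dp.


BHP = 17590 * 0.61 / (6356 * 0.74) = 2.2813 hp

2.2813 hp


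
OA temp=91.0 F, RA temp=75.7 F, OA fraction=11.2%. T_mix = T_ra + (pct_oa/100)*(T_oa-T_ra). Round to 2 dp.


T_mix = 75.7 + (11.2/100)*(91.0-75.7) = 77.41 F

77.41 F


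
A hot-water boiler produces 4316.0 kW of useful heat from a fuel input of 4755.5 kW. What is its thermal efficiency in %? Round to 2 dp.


eta = (4316.0/4755.5)*100 = 90.76 %

90.76 %


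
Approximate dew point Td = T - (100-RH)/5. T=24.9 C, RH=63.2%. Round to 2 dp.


Td = 24.9 - (100-63.2)/5 = 17.54 C

17.54 C


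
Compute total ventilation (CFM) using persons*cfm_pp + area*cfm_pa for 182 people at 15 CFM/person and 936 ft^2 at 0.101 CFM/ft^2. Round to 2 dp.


Total = 182*15 + 936*0.101 = 2824.54 CFM

2824.54 CFM


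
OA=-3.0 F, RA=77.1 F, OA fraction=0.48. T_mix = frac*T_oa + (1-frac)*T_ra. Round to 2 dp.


T_mix = 0.48*(-3.0) + 0.52*77.1 = 38.65 F

38.65 F


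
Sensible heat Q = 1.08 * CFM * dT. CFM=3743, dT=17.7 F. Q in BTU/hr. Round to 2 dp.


Q = 1.08 * 3743 * 17.7 = 71551.19 BTU/hr

71551.19 BTU/hr


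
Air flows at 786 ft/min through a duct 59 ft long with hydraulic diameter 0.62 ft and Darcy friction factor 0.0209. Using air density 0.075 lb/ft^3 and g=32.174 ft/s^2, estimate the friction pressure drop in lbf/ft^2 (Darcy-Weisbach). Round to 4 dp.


v_fps = 786/60 = 13.1 ft/s
dp = 0.0209*(59/0.62)*0.075*13.1^2/(2*32.174) = 0.3978 lbf/ft^2

0.3978 lbf/ft^2


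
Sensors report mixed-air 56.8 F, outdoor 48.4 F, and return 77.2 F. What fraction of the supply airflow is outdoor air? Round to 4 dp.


frac = (56.8 - 77.2) / (48.4 - 77.2) = 0.7083

0.7083


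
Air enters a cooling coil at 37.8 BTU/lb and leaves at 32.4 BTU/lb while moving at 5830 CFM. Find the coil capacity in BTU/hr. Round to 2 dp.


Q = 4.5 * 5830 * (37.8 - 32.4) = 141669.00 BTU/hr

141669.00 BTU/hr


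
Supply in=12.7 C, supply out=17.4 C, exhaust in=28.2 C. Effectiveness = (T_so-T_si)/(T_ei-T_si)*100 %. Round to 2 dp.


eff = (17.4-12.7)/(28.2-12.7)*100 = 30.32 %

30.32 %


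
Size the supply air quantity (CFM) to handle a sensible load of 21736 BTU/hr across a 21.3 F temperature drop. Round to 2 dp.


CFM = 21736 / (1.08 * 21.3) = 944.88

944.88 CFM


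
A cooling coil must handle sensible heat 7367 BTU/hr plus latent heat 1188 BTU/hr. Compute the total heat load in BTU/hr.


Qt = 7367 + 1188 = 8555 BTU/hr

8555 BTU/hr


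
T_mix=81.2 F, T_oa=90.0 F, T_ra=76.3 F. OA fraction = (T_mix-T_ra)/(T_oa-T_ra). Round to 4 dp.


frac = (81.2 - 76.3) / (90.0 - 76.3) = 0.3577

0.3577


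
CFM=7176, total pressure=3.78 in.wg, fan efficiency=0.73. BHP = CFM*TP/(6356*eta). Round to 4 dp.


BHP = 7176 * 3.78 / (6356 * 0.73) = 5.8461 hp

5.8461 hp


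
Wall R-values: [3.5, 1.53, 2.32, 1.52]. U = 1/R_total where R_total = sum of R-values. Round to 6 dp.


R_total = 3.5 + 1.53 + 2.32 + 1.52 = 8.87
U = 1/8.87 = 0.112740

0.112740


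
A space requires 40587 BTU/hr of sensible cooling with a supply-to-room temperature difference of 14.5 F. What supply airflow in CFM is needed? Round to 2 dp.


CFM = 40587 / (1.08 * 14.5) = 2591.76

2591.76 CFM


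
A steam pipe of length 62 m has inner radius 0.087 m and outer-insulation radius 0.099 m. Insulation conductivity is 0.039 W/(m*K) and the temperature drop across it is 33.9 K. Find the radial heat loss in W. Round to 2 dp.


Q = 2*pi*0.039*62*33.9/ln(0.099/0.087) = 3985.97 W

3985.97 W


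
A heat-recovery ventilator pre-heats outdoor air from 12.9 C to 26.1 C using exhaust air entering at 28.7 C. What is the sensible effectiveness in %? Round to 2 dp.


eff = (26.1-12.9)/(28.7-12.9)*100 = 83.54 %

83.54 %


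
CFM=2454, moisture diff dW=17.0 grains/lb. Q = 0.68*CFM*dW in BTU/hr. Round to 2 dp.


Q = 0.68 * 2454 * 17.0 = 28368.24 BTU/hr

28368.24 BTU/hr


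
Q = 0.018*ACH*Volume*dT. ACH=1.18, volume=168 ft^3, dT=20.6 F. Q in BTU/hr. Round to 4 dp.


Q = 0.018 * 1.18 * 168 * 20.6 = 73.5074 BTU/hr

73.5074 BTU/hr


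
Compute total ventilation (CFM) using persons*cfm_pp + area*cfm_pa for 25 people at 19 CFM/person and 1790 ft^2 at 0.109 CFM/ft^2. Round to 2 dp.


Total = 25*19 + 1790*0.109 = 670.11 CFM

670.11 CFM


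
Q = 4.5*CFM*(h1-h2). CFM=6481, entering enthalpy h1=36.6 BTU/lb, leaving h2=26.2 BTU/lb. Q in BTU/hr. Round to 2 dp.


Q = 4.5 * 6481 * (36.6 - 26.2) = 303310.80 BTU/hr

303310.80 BTU/hr


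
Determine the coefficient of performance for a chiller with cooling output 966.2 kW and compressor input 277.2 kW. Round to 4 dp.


COP = 966.2 / 277.2 = 3.4856

3.4856


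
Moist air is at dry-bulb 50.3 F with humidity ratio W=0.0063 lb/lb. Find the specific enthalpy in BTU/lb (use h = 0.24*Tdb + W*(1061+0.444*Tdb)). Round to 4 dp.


h = 0.24*50.3 + 0.0063*(1061+0.444*50.3) = 18.8970 BTU/lb

18.8970 BTU/lb


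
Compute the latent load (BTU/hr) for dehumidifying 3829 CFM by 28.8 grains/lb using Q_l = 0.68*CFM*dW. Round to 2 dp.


Q = 0.68 * 3829 * 28.8 = 74987.14 BTU/hr

74987.14 BTU/hr


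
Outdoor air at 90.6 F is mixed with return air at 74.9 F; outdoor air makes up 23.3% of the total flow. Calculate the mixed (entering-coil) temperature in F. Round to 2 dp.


T_mix = 74.9 + (23.3/100)*(90.6-74.9) = 78.56 F

78.56 F


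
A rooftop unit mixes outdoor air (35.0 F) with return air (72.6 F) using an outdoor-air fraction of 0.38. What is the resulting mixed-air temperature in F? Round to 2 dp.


T_mix = 0.38*35.0 + 0.62*72.6 = 58.31 F

58.31 F


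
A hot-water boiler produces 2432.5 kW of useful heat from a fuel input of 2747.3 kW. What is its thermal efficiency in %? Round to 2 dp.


eta = (2432.5/2747.3)*100 = 88.54 %

88.54 %


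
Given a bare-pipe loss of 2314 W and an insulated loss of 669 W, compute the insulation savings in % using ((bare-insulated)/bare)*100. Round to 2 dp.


Savings = ((2314-669)/2314)*100 = 71.09 %

71.09 %


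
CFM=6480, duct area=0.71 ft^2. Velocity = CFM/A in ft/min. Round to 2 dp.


V = 6480 / 0.71 = 9126.76 ft/min

9126.76 ft/min


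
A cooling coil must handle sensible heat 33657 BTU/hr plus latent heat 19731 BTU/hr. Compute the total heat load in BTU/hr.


Qt = 33657 + 19731 = 53388 BTU/hr

53388 BTU/hr


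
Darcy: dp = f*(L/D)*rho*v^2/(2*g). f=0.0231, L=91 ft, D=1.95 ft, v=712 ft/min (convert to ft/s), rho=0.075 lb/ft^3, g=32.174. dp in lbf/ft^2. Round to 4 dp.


v_fps = 712/60 = 11.8667 ft/s
dp = 0.0231*(91/1.95)*0.075*11.8667^2/(2*32.174) = 0.1769 lbf/ft^2

0.1769 lbf/ft^2


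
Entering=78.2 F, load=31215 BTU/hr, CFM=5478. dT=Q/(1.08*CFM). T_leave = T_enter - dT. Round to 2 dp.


dT = 31215/(1.08*5478) = 5.2762
T_leave = 78.2 - 5.2762 = 72.92 F

72.92 F


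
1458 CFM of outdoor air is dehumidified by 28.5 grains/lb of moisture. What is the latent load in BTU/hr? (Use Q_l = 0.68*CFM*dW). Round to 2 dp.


Q = 0.68 * 1458 * 28.5 = 28256.04 BTU/hr

28256.04 BTU/hr


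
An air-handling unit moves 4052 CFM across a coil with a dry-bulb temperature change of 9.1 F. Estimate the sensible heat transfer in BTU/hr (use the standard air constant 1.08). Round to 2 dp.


Q = 1.08 * 4052 * 9.1 = 39823.06 BTU/hr

39823.06 BTU/hr


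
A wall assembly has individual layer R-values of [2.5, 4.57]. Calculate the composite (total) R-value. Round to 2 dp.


R_total = 2.5 + 4.57 = 7.07

7.07


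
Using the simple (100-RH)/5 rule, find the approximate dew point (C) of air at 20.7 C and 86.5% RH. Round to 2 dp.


Td = 20.7 - (100-86.5)/5 = 18.00 C

18.00 C


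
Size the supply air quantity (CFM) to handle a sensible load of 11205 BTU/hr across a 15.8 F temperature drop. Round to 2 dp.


CFM = 11205 / (1.08 * 15.8) = 656.65

656.65 CFM


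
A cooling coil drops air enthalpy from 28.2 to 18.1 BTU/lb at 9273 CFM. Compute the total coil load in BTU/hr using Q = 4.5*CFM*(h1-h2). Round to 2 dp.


Q = 4.5 * 9273 * (28.2 - 18.1) = 421457.85 BTU/hr

421457.85 BTU/hr


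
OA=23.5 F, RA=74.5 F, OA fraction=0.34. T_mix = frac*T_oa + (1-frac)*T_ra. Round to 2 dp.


T_mix = 0.34*23.5 + 0.66*74.5 = 57.16 F

57.16 F


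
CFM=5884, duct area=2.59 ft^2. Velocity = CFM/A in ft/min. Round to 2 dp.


V = 5884 / 2.59 = 2271.81 ft/min

2271.81 ft/min


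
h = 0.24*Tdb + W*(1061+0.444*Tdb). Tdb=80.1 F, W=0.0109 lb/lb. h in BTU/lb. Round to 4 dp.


h = 0.24*80.1 + 0.0109*(1061+0.444*80.1) = 31.1766 BTU/lb

31.1766 BTU/lb


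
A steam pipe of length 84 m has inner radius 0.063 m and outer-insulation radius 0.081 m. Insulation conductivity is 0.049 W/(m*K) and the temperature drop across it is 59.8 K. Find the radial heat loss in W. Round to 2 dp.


Q = 2*pi*0.049*84*59.8/ln(0.081/0.063) = 6153.74 W

6153.74 W


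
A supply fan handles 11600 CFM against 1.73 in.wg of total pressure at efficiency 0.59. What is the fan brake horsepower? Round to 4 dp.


BHP = 11600 * 1.73 / (6356 * 0.59) = 5.3514 hp

5.3514 hp


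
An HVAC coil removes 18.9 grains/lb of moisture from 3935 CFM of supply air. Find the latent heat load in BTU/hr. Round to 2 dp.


Q = 0.68 * 3935 * 18.9 = 50572.62 BTU/hr

50572.62 BTU/hr


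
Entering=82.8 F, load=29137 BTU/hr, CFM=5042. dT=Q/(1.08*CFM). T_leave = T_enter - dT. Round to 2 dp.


dT = 29137/(1.08*5042) = 5.3508
T_leave = 82.8 - 5.3508 = 77.45 F

77.45 F


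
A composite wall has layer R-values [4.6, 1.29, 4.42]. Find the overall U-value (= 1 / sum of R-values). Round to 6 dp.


R_total = 4.6 + 1.29 + 4.42 = 10.31
U = 1/10.31 = 0.096993

0.096993


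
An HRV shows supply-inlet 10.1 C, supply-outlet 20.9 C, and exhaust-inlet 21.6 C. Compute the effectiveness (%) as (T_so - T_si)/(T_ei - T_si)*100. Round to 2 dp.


eff = (20.9-10.1)/(21.6-10.1)*100 = 93.91 %

93.91 %


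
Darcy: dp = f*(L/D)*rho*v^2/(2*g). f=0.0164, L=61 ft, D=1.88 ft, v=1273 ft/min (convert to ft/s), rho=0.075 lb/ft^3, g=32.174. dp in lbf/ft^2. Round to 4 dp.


v_fps = 1273/60 = 21.2167 ft/s
dp = 0.0164*(61/1.88)*0.075*21.2167^2/(2*32.174) = 0.2792 lbf/ft^2

0.2792 lbf/ft^2


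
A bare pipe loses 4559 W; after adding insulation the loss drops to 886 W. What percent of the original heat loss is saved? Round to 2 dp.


Savings = ((4559-886)/4559)*100 = 80.57 %

80.57 %


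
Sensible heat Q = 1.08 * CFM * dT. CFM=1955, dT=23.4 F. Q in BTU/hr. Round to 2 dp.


Q = 1.08 * 1955 * 23.4 = 49406.76 BTU/hr

49406.76 BTU/hr


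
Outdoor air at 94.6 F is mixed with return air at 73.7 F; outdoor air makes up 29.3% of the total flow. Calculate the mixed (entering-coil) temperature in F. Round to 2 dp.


T_mix = 73.7 + (29.3/100)*(94.6-73.7) = 79.82 F

79.82 F


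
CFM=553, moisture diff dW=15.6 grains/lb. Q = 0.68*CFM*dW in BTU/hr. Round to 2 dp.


Q = 0.68 * 553 * 15.6 = 5866.22 BTU/hr

5866.22 BTU/hr


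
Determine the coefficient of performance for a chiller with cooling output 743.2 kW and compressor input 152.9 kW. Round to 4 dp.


COP = 743.2 / 152.9 = 4.8607

4.8607


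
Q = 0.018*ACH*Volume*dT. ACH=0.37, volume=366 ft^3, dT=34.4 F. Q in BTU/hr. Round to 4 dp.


Q = 0.018 * 0.37 * 366 * 34.4 = 83.8521 BTU/hr

83.8521 BTU/hr


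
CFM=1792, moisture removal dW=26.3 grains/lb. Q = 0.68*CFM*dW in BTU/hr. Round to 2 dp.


Q = 0.68 * 1792 * 26.3 = 32048.13 BTU/hr

32048.13 BTU/hr


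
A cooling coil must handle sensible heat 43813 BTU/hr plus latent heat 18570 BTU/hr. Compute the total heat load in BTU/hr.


Qt = 43813 + 18570 = 62383 BTU/hr

62383 BTU/hr


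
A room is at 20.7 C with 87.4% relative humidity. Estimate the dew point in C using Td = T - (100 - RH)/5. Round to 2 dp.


Td = 20.7 - (100-87.4)/5 = 18.18 C

18.18 C


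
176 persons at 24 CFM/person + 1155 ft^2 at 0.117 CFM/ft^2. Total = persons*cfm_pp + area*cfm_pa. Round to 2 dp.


Total = 176*24 + 1155*0.117 = 4359.14 CFM

4359.14 CFM


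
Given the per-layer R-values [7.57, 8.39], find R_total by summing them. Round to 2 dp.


R_total = 7.57 + 8.39 = 15.96

15.96


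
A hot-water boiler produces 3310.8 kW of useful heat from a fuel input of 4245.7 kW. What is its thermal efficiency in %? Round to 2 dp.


eta = (3310.8/4245.7)*100 = 77.98 %

77.98 %


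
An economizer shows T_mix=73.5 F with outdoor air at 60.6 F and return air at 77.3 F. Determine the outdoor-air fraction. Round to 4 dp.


frac = (73.5 - 77.3) / (60.6 - 77.3) = 0.2275

0.2275
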